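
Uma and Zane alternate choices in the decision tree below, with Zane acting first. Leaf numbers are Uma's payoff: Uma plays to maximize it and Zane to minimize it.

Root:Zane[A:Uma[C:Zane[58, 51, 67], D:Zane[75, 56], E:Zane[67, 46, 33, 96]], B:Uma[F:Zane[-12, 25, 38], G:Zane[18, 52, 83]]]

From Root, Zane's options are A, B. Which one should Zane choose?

B

C (Zane): min(58, 51, 67) = 51
D (Zane): min(75, 56) = 56
E (Zane): min(67, 46, 33, 96) = 33
A (Uma): max(51, 56, 33) = 56
F (Zane): min(-12, 25, 38) = -12
G (Zane): min(18, 52, 83) = 18
B (Uma): max(-12, 18) = 18
Root (Zane): min(56, 18) = 18
Zane at Root wants the lowest of {A=56, B=18}, so chooses B.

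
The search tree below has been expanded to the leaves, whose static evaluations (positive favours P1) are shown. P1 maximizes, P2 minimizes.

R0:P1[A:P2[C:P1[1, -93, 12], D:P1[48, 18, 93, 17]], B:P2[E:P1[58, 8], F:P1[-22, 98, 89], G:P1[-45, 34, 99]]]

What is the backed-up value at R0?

58

C (P1): max(1, -93, 12) = 12
D (P1): max(48, 18, 93, 17) = 93
A (P2): min(12, 93) = 12
E (P1): max(58, 8) = 58
F (P1): max(-22, 98, 89) = 98
G (P1): max(-45, 34, 99) = 99
B (P2): min(58, 98, 99) = 58
R0 (P1): max(12, 58) = 58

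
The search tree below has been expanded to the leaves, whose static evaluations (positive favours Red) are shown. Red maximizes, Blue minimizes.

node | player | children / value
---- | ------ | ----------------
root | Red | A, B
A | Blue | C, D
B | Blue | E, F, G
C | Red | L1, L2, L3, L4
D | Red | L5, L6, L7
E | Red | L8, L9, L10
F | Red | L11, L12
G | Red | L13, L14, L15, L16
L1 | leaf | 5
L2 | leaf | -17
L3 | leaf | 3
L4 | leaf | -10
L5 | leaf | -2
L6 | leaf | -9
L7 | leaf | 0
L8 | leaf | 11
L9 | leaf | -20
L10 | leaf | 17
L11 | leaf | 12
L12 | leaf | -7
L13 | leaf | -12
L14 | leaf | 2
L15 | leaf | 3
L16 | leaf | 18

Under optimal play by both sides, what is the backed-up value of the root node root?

C (Red): max(5, -17, 3, -10) = 5
D (Red): max(-2, -9, 0) = 0
A (Blue): min(5, 0) = 0
E (Red): max(11, -20, 17) = 17
F (Red): max(12, -7) = 12
G (Red): max(-12, 2, 3, 18) = 18
B (Blue): min(17, 12, 18) = 12
root (Red): max(0, 12) = 12

12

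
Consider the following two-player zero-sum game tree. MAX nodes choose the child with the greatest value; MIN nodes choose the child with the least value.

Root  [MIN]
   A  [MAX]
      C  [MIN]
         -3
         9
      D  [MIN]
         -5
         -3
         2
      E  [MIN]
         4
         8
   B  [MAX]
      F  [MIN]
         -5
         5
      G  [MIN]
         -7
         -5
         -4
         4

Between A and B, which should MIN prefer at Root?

B

C (MIN): min(-3, 9) = -3
D (MIN): min(-5, -3, 2) = -5
E (MIN): min(4, 8) = 4
A (MAX): max(-3, -5, 4) = 4
F (MIN): min(-5, 5) = -5
G (MIN): min(-7, -5, -4, 4) = -7
B (MAX): max(-5, -7) = -5
MIN prefers the lower value; A=4, B=-5. B is better since -5 < 4.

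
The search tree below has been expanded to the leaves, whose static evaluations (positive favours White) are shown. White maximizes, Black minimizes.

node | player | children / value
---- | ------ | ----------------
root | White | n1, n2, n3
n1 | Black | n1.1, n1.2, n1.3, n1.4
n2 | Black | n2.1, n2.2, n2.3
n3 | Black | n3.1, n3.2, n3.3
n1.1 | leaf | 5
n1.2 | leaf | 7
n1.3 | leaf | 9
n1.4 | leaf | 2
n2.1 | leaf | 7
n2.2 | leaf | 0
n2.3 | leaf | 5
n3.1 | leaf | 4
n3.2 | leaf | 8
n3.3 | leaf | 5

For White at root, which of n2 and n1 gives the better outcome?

n2 (Black): min(7, 0, 5) = 0
n1 (Black): min(5, 7, 9, 2) = 2
White prefers the higher value; n2=0, n1=2. n1 is better since 2 > 0.

n1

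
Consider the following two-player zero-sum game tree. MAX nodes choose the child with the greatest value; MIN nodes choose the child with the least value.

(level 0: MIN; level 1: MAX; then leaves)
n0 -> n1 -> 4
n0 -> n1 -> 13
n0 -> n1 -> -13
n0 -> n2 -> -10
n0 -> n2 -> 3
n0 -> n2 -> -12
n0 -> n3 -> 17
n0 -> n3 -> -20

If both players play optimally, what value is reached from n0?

3

n1 (MAX): max(4, 13, -13) = 13
n2 (MAX): max(-10, 3, -12) = 3
n3 (MAX): max(17, -20) = 17
n0 (MIN): min(13, 3, 17) = 3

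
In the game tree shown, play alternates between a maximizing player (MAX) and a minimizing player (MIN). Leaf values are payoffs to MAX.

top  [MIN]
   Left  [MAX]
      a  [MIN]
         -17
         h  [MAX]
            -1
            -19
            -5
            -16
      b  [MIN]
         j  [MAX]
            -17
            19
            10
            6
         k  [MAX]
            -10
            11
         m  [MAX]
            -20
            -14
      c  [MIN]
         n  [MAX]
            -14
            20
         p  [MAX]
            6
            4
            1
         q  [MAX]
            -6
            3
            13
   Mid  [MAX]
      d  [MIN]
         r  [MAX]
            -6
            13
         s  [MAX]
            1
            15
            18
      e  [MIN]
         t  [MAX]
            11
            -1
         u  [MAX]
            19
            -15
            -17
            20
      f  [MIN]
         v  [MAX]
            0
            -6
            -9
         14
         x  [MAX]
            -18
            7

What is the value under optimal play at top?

6

h (MAX): max(-1, -19, -5, -16) = -1
a (MIN): min(-17, -1) = -17
j (MAX): max(-17, 19, 10, 6) = 19
k (MAX): max(-10, 11) = 11
m (MAX): max(-20, -14) = -14
b (MIN): min(19, 11, -14) = -14
n (MAX): max(-14, 20) = 20
p (MAX): max(6, 4, 1) = 6
q (MAX): max(-6, 3, 13) = 13
c (MIN): min(20, 6, 13) = 6
Left (MAX): max(-17, -14, 6) = 6
r (MAX): max(-6, 13) = 13
s (MAX): max(1, 15, 18) = 18
d (MIN): min(13, 18) = 13
t (MAX): max(11, -1) = 11
u (MAX): max(19, -15, -17, 20) = 20
e (MIN): min(11, 20) = 11
v (MAX): max(0, -6, -9) = 0
x (MAX): max(-18, 7) = 7
f (MIN): min(0, 14, 7) = 0
Mid (MAX): max(13, 11, 0) = 13
top (MIN): min(6, 13) = 6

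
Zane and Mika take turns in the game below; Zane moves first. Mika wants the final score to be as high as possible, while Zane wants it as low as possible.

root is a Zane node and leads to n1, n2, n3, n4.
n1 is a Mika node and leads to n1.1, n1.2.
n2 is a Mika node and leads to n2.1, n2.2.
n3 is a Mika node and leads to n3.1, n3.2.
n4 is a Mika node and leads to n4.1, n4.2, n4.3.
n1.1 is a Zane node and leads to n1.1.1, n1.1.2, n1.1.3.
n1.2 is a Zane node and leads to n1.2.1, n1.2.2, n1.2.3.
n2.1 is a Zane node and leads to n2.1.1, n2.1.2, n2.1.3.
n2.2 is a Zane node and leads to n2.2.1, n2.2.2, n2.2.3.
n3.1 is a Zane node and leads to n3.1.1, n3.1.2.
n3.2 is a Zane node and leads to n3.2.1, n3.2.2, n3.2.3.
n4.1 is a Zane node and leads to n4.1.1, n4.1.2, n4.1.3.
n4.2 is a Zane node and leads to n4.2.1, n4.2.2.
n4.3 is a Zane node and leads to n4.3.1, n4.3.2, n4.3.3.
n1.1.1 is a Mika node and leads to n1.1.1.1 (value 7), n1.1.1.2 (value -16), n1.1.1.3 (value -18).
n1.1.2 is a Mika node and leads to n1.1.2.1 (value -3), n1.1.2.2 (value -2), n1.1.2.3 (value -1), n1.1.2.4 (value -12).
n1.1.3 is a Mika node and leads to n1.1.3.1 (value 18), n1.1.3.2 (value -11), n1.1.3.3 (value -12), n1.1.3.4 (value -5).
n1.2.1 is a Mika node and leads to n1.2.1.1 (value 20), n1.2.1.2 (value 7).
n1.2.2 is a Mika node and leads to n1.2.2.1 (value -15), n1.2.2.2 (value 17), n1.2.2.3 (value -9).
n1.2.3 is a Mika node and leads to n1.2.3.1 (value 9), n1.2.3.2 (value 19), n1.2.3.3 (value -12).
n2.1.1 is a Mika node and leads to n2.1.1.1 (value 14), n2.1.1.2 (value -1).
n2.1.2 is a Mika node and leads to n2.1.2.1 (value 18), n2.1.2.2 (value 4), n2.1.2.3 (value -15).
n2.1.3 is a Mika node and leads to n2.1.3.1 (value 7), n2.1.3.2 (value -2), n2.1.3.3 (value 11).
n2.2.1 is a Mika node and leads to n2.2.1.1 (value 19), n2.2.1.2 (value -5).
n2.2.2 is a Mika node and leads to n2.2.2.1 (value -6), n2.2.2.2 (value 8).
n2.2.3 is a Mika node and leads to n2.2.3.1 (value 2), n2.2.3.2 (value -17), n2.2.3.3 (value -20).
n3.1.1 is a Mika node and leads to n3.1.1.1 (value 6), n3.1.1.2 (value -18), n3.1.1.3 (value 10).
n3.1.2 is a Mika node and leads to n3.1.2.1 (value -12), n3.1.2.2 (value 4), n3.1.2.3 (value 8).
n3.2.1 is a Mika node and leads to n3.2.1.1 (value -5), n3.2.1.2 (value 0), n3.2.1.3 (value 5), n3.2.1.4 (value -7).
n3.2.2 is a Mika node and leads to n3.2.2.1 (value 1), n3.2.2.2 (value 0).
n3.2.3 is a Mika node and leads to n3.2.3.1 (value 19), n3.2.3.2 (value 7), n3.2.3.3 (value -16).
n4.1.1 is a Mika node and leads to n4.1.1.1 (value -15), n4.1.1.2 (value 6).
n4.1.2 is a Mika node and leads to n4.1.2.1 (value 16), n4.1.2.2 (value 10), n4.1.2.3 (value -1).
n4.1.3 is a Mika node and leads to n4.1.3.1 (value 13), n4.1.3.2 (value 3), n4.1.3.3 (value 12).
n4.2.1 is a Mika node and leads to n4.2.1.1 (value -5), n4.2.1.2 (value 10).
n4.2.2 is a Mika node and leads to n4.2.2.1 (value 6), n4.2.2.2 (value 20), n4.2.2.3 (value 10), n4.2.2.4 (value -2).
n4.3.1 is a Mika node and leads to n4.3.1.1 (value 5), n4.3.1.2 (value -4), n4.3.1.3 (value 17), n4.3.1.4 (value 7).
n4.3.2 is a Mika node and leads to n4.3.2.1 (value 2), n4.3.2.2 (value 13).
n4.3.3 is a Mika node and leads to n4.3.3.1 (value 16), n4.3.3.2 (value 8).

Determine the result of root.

n1.1.1 (Mika): max(7, -16, -18) = 7
n1.1.2 (Mika): max(-3, -2, -1, -12) = -1
n1.1.3 (Mika): max(18, -11, -12, -5) = 18
n1.1 (Zane): min(7, -1, 18) = -1
n1.2.1 (Mika): max(20, 7) = 20
n1.2.2 (Mika): max(-15, 17, -9) = 17
n1.2.3 (Mika): max(9, 19, -12) = 19
n1.2 (Zane): min(20, 17, 19) = 17
n1 (Mika): max(-1, 17) = 17
n2.1.1 (Mika): max(14, -1) = 14
n2.1.2 (Mika): max(18, 4, -15) = 18
n2.1.3 (Mika): max(7, -2, 11) = 11
n2.1 (Zane): min(14, 18, 11) = 11
n2.2.1 (Mika): max(19, -5) = 19
n2.2.2 (Mika): max(-6, 8) = 8
n2.2.3 (Mika): max(2, -17, -20) = 2
n2.2 (Zane): min(19, 8, 2) = 2
n2 (Mika): max(11, 2) = 11
n3.1.1 (Mika): max(6, -18, 10) = 10
n3.1.2 (Mika): max(-12, 4, 8) = 8
n3.1 (Zane): min(10, 8) = 8
n3.2.1 (Mika): max(-5, 0, 5, -7) = 5
n3.2.2 (Mika): max(1, 0) = 1
n3.2.3 (Mika): max(19, 7, -16) = 19
n3.2 (Zane): min(5, 1, 19) = 1
n3 (Mika): max(8, 1) = 8
n4.1.1 (Mika): max(-15, 6) = 6
n4.1.2 (Mika): max(16, 10, -1) = 16
n4.1.3 (Mika): max(13, 3, 12) = 13
n4.1 (Zane): min(6, 16, 13) = 6
n4.2.1 (Mika): max(-5, 10) = 10
n4.2.2 (Mika): max(6, 20, 10, -2) = 20
n4.2 (Zane): min(10, 20) = 10
n4.3.1 (Mika): max(5, -4, 17, 7) = 17
n4.3.2 (Mika): max(2, 13) = 13
n4.3.3 (Mika): max(16, 8) = 16
n4.3 (Zane): min(17, 13, 16) = 13
n4 (Mika): max(6, 10, 13) = 13
root (Zane): min(17, 11, 8, 13) = 8

8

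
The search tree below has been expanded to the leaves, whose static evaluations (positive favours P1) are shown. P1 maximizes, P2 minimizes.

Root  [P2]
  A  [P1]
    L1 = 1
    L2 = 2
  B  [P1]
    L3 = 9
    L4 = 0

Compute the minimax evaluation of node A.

A (P1): max(1, 2) = 2

2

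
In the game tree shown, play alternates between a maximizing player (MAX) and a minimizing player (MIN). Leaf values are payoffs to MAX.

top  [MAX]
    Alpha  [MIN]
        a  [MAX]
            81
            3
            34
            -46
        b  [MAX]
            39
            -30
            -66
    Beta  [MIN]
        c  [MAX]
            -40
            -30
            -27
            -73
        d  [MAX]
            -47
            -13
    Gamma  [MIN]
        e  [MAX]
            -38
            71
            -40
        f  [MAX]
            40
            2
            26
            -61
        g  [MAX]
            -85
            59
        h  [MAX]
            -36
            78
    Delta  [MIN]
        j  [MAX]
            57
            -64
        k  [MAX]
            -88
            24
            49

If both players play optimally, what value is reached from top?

49

a (MAX): max(81, 3, 34, -46) = 81
b (MAX): max(39, -30, -66) = 39
Alpha (MIN): min(81, 39) = 39
c (MAX): max(-40, -30, -27, -73) = -27
d (MAX): max(-47, -13) = -13
Beta (MIN): min(-27, -13) = -27
e (MAX): max(-38, 71, -40) = 71
f (MAX): max(40, 2, 26, -61) = 40
g (MAX): max(-85, 59) = 59
h (MAX): max(-36, 78) = 78
Gamma (MIN): min(71, 40, 59, 78) = 40
j (MAX): max(57, -64) = 57
k (MAX): max(-88, 24, 49) = 49
Delta (MIN): min(57, 49) = 49
top (MAX): max(39, -27, 40, 49) = 49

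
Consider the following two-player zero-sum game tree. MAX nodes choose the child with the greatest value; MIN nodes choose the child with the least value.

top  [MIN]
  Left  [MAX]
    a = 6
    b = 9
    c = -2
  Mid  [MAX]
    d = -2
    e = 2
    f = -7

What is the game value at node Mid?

2

Mid (MAX): max(-2, 2, -7) = 2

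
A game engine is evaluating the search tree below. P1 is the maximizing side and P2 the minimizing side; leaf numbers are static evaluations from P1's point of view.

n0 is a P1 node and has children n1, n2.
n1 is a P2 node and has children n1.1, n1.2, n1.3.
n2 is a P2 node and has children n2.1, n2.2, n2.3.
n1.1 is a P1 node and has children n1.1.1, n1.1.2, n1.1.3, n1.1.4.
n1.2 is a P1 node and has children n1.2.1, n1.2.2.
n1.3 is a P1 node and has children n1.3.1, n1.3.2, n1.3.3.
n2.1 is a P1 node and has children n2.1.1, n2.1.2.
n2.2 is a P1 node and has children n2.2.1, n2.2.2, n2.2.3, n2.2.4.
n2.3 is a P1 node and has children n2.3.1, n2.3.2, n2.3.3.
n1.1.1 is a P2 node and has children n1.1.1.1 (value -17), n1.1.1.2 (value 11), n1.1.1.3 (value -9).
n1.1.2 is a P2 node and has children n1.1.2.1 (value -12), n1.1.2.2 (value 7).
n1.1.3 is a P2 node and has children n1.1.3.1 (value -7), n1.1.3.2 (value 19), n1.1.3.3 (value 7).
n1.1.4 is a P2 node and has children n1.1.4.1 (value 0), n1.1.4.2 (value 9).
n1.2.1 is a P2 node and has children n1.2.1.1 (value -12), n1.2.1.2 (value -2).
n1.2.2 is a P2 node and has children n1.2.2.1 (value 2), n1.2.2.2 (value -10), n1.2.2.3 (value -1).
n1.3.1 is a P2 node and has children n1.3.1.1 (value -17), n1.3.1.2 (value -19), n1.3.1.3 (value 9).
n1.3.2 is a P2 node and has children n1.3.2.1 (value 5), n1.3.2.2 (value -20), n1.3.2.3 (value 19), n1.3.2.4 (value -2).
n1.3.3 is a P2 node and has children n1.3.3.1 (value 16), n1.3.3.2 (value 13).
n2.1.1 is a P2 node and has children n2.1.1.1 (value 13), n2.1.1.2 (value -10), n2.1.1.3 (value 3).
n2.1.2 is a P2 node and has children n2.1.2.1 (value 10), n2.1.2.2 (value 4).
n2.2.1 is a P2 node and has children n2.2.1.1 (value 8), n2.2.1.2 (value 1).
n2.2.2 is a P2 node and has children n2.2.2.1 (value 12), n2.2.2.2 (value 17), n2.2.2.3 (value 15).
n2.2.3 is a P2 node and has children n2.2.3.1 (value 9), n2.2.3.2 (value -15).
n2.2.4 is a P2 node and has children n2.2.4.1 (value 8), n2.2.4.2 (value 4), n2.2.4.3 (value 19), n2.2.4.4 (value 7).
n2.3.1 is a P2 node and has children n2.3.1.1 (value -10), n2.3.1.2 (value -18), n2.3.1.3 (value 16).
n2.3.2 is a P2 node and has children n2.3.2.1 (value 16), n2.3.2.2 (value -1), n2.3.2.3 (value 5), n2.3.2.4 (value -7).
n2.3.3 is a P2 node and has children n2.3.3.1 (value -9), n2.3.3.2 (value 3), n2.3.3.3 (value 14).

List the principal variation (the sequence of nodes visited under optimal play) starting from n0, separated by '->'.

n1.1.1 (P2): min(-17, 11, -9) = -17
n1.1.2 (P2): min(-12, 7) = -12
n1.1.3 (P2): min(-7, 19, 7) = -7
n1.1.4 (P2): min(0, 9) = 0
n1.1 (P1): max(-17, -12, -7, 0) = 0
n1.2.1 (P2): min(-12, -2) = -12
n1.2.2 (P2): min(2, -10, -1) = -10
n1.2 (P1): max(-12, -10) = -10
n1.3.1 (P2): min(-17, -19, 9) = -19
n1.3.2 (P2): min(5, -20, 19, -2) = -20
n1.3.3 (P2): min(16, 13) = 13
n1.3 (P1): max(-19, -20, 13) = 13
n1 (P2): min(0, -10, 13) = -10
n2.1.1 (P2): min(13, -10, 3) = -10
n2.1.2 (P2): min(10, 4) = 4
n2.1 (P1): max(-10, 4) = 4
n2.2.1 (P2): min(8, 1) = 1
n2.2.2 (P2): min(12, 17, 15) = 12
n2.2.3 (P2): min(9, -15) = -15
n2.2.4 (P2): min(8, 4, 19, 7) = 4
n2.2 (P1): max(1, 12, -15, 4) = 12
n2.3.1 (P2): min(-10, -18, 16) = -18
n2.3.2 (P2): min(16, -1, 5, -7) = -7
n2.3.3 (P2): min(-9, 3, 14) = -9
n2.3 (P1): max(-18, -7, -9) = -7
n2 (P2): min(4, 12, -7) = -7
n0 (P1): max(-10, -7) = -7
At n0, P1 picks n2 (highest: -7).
At n2, P2 picks n2.3 (lowest: -7).
At n2.3, P1 picks n2.3.2 (highest: -7).
At n2.3.2, P2 picks n2.3.2.4 (lowest: -7).
Terminal value -7.

n0 -> n2 -> n2.3 -> n2.3.2 -> n2.3.2.4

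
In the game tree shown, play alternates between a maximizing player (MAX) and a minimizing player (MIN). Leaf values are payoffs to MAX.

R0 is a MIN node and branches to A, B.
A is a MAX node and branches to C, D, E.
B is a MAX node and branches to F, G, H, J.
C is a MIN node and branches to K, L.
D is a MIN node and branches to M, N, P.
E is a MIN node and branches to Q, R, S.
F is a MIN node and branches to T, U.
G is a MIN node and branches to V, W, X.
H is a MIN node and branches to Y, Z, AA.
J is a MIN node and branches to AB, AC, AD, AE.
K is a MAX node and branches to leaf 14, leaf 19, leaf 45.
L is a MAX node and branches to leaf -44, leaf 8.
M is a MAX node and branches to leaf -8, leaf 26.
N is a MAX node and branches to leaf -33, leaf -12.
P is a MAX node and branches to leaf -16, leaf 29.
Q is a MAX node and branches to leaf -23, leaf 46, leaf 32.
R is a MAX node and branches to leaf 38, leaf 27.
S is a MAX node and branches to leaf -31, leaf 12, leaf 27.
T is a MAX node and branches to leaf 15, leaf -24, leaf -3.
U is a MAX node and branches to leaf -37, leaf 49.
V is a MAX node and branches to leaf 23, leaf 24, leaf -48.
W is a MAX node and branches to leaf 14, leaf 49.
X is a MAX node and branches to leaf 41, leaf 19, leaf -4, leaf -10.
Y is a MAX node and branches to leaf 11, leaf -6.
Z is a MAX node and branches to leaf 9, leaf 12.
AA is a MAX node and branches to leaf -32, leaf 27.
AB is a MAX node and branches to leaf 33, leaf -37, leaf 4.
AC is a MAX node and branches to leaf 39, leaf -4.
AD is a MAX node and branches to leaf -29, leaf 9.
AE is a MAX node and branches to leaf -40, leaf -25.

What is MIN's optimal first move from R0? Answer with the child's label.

B

K (MAX): max(14, 19, 45) = 45
L (MAX): max(-44, 8) = 8
C (MIN): min(45, 8) = 8
M (MAX): max(-8, 26) = 26
N (MAX): max(-33, -12) = -12
P (MAX): max(-16, 29) = 29
D (MIN): min(26, -12, 29) = -12
Q (MAX): max(-23, 46, 32) = 46
R (MAX): max(38, 27) = 38
S (MAX): max(-31, 12, 27) = 27
E (MIN): min(46, 38, 27) = 27
A (MAX): max(8, -12, 27) = 27
T (MAX): max(15, -24, -3) = 15
U (MAX): max(-37, 49) = 49
F (MIN): min(15, 49) = 15
V (MAX): max(23, 24, -48) = 24
W (MAX): max(14, 49) = 49
X (MAX): max(41, 19, -4, -10) = 41
G (MIN): min(24, 49, 41) = 24
Y (MAX): max(11, -6) = 11
Z (MAX): max(9, 12) = 12
AA (MAX): max(-32, 27) = 27
H (MIN): min(11, 12, 27) = 11
AB (MAX): max(33, -37, 4) = 33
AC (MAX): max(39, -4) = 39
AD (MAX): max(-29, 9) = 9
AE (MAX): max(-40, -25) = -25
J (MIN): min(33, 39, 9, -25) = -25
B (MAX): max(15, 24, 11, -25) = 24
R0 (MIN): min(27, 24) = 24
MIN at R0 wants the lowest of {A=27, B=24}, so chooses B.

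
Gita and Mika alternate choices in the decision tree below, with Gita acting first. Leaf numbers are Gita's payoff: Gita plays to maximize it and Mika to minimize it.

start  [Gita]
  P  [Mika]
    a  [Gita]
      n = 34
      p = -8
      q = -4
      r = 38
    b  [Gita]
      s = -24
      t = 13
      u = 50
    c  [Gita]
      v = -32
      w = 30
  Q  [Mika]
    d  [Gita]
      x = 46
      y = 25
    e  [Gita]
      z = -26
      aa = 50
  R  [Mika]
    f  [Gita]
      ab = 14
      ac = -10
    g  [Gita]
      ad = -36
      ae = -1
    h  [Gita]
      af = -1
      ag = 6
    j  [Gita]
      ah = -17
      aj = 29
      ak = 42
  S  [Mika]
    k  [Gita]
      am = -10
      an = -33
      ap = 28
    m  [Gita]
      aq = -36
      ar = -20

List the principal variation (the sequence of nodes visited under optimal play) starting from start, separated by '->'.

start -> Q -> d -> x

a (Gita): max(34, -8, -4, 38) = 38
b (Gita): max(-24, 13, 50) = 50
c (Gita): max(-32, 30) = 30
P (Mika): min(38, 50, 30) = 30
d (Gita): max(46, 25) = 46
e (Gita): max(-26, 50) = 50
Q (Mika): min(46, 50) = 46
f (Gita): max(14, -10) = 14
g (Gita): max(-36, -1) = -1
h (Gita): max(-1, 6) = 6
j (Gita): max(-17, 29, 42) = 42
R (Mika): min(14, -1, 6, 42) = -1
k (Gita): max(-10, -33, 28) = 28
m (Gita): max(-36, -20) = -20
S (Mika): min(28, -20) = -20
start (Gita): max(30, 46, -1, -20) = 46
At start, Gita picks Q (highest: 46).
At Q, Mika picks d (lowest: 46).
At d, Gita picks x (highest: 46).
Terminal value 46.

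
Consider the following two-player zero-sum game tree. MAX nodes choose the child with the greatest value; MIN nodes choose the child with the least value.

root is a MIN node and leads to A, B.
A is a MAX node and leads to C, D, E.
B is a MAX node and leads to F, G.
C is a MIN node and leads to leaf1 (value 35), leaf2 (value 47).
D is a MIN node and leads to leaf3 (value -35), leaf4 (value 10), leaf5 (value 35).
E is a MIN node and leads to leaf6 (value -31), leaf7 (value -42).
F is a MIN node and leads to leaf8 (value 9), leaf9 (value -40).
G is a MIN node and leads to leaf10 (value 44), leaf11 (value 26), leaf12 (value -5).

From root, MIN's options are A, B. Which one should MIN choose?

B

C (MIN): min(35, 47) = 35
D (MIN): min(-35, 10, 35) = -35
E (MIN): min(-31, -42) = -42
A (MAX): max(35, -35, -42) = 35
F (MIN): min(9, -40) = -40
G (MIN): min(44, 26, -5) = -5
B (MAX): max(-40, -5) = -5
root (MIN): min(35, -5) = -5
MIN at root wants the lowest of {A=35, B=-5}, so chooses B.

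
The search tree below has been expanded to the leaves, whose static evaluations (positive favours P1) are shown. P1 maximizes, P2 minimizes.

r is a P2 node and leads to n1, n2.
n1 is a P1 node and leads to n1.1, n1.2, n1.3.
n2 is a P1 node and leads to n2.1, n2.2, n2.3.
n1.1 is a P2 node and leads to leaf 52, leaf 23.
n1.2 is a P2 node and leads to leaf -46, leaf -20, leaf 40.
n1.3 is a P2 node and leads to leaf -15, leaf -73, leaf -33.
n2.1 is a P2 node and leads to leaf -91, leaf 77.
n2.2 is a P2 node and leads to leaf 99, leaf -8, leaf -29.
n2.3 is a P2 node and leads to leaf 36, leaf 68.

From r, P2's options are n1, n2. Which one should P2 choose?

n1.1 (P2): min(52, 23) = 23
n1.2 (P2): min(-46, -20, 40) = -46
n1.3 (P2): min(-15, -73, -33) = -73
n1 (P1): max(23, -46, -73) = 23
n2.1 (P2): min(-91, 77) = -91
n2.2 (P2): min(99, -8, -29) = -29
n2.3 (P2): min(36, 68) = 36
n2 (P1): max(-91, -29, 36) = 36
r (P2): min(23, 36) = 23
P2 at r wants the lowest of {n1=23, n2=36}, so chooses n1.

n1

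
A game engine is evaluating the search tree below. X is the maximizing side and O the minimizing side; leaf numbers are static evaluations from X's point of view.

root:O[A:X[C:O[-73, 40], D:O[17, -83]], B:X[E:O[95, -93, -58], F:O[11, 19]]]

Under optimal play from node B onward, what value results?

11

E (O): min(95, -93, -58) = -93
F (O): min(11, 19) = 11
B (X): max(-93, 11) = 11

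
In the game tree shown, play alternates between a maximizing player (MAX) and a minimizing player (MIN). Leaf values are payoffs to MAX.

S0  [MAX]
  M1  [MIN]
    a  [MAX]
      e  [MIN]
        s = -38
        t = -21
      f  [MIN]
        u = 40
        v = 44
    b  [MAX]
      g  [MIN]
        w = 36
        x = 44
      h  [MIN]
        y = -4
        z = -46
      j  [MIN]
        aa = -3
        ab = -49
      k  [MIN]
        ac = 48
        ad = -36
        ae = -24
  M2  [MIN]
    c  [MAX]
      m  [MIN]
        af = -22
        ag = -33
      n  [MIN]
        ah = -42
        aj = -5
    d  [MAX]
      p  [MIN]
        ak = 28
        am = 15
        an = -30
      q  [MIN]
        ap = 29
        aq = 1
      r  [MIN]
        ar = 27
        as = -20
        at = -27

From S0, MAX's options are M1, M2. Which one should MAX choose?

M1

e (MIN): min(-38, -21) = -38
f (MIN): min(40, 44) = 40
a (MAX): max(-38, 40) = 40
g (MIN): min(36, 44) = 36
h (MIN): min(-4, -46) = -46
j (MIN): min(-3, -49) = -49
k (MIN): min(48, -36, -24) = -36
b (MAX): max(36, -46, -49, -36) = 36
M1 (MIN): min(40, 36) = 36
m (MIN): min(-22, -33) = -33
n (MIN): min(-42, -5) = -42
c (MAX): max(-33, -42) = -33
p (MIN): min(28, 15, -30) = -30
q (MIN): min(29, 1) = 1
r (MIN): min(27, -20, -27) = -27
d (MAX): max(-30, 1, -27) = 1
M2 (MIN): min(-33, 1) = -33
S0 (MAX): max(36, -33) = 36
MAX at S0 wants the highest of {M1=36, M2=-33}, so chooses M1.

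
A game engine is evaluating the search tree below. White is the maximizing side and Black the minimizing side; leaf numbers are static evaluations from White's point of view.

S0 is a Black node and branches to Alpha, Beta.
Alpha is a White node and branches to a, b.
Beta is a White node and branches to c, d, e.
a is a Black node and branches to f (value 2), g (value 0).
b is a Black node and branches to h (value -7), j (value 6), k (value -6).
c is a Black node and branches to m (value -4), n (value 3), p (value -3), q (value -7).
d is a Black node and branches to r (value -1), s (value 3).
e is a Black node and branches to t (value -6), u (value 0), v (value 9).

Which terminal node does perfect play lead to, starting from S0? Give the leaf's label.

r

a (Black): min(2, 0) = 0
b (Black): min(-7, 6, -6) = -7
Alpha (White): max(0, -7) = 0
c (Black): min(-4, 3, -3, -7) = -7
d (Black): min(-1, 3) = -1
e (Black): min(-6, 0, 9) = -6
Beta (White): max(-7, -1, -6) = -1
S0 (Black): min(0, -1) = -1
At S0, Black picks Beta (lowest: -1).
At Beta, White picks d (highest: -1).
At d, Black picks r (lowest: -1).
Terminal value -1.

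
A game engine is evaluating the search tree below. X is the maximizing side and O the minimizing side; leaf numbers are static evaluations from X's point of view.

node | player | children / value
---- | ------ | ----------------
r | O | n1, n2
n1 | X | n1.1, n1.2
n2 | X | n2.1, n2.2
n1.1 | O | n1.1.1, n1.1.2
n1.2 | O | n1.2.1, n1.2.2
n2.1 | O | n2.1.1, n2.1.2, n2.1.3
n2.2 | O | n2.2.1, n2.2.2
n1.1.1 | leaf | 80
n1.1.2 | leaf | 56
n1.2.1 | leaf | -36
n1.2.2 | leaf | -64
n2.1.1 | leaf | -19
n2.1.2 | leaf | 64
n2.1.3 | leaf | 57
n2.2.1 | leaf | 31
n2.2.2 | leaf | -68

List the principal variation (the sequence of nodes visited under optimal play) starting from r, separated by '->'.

n1.1 (O): min(80, 56) = 56
n1.2 (O): min(-36, -64) = -64
n1 (X): max(56, -64) = 56
n2.1 (O): min(-19, 64, 57) = -19
n2.2 (O): min(31, -68) = -68
n2 (X): max(-19, -68) = -19
r (O): min(56, -19) = -19
At r, O picks n2 (lowest: -19).
At n2, X picks n2.1 (highest: -19).
At n2.1, O picks n2.1.1 (lowest: -19).
Terminal value -19.

r -> n2 -> n2.1 -> n2.1.1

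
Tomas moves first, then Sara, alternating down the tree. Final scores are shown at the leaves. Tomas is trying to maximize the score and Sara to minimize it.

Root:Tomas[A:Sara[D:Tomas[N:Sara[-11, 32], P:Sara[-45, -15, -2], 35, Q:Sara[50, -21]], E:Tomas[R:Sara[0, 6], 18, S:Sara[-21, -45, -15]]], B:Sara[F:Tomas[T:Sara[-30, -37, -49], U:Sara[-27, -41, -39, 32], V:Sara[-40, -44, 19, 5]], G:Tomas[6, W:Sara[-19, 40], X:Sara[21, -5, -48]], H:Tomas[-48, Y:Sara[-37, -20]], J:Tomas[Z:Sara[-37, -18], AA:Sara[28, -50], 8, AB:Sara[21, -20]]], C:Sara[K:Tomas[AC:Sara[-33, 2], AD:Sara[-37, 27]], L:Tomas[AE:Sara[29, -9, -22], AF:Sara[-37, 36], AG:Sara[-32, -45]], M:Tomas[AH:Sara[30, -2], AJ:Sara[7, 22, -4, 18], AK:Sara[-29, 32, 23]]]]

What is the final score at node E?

R (Sara): min(0, 6) = 0
S (Sara): min(-21, -45, -15) = -45
E (Tomas): max(0, 18, -45) = 18

18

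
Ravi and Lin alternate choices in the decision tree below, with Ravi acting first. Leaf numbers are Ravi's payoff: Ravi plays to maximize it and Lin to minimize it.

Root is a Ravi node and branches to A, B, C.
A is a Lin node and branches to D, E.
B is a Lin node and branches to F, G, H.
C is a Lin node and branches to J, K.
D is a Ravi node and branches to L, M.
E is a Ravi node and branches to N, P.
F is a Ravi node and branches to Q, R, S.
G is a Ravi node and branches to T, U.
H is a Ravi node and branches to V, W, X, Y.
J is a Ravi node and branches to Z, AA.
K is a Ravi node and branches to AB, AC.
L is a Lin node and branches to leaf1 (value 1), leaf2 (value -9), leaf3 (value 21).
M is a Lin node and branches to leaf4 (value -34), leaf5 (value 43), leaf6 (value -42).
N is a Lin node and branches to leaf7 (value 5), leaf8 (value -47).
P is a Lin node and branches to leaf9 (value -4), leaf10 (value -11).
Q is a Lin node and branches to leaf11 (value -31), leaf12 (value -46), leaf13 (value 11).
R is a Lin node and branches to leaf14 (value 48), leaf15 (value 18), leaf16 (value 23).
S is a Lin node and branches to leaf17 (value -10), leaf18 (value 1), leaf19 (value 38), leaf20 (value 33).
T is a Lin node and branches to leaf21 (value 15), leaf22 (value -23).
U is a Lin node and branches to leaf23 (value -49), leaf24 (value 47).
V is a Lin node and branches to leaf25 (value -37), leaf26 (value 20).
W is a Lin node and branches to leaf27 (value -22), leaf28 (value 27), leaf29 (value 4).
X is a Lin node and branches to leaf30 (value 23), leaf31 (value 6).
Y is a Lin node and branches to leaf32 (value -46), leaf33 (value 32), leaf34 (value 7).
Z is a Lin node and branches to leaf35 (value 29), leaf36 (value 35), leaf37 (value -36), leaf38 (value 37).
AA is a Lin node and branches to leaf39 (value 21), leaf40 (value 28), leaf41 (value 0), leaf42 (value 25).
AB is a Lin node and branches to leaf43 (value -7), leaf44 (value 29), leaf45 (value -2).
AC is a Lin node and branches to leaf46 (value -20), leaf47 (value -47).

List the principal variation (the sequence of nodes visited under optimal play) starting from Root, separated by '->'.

L (Lin): min(1, -9, 21) = -9
M (Lin): min(-34, 43, -42) = -42
D (Ravi): max(-9, -42) = -9
N (Lin): min(5, -47) = -47
P (Lin): min(-4, -11) = -11
E (Ravi): max(-47, -11) = -11
A (Lin): min(-9, -11) = -11
Q (Lin): min(-31, -46, 11) = -46
R (Lin): min(48, 18, 23) = 18
S (Lin): min(-10, 1, 38, 33) = -10
F (Ravi): max(-46, 18, -10) = 18
T (Lin): min(15, -23) = -23
U (Lin): min(-49, 47) = -49
G (Ravi): max(-23, -49) = -23
V (Lin): min(-37, 20) = -37
W (Lin): min(-22, 27, 4) = -22
X (Lin): min(23, 6) = 6
Y (Lin): min(-46, 32, 7) = -46
H (Ravi): max(-37, -22, 6, -46) = 6
B (Lin): min(18, -23, 6) = -23
Z (Lin): min(29, 35, -36, 37) = -36
AA (Lin): min(21, 28, 0, 25) = 0
J (Ravi): max(-36, 0) = 0
AB (Lin): min(-7, 29, -2) = -7
AC (Lin): min(-20, -47) = -47
K (Ravi): max(-7, -47) = -7
C (Lin): min(0, -7) = -7
Root (Ravi): max(-11, -23, -7) = -7
At Root, Ravi picks C (highest: -7).
At C, Lin picks K (lowest: -7).
At K, Ravi picks AB (highest: -7).
At AB, Lin picks leaf43 (lowest: -7).
Terminal value -7.

Root -> C -> K -> AB -> leaf43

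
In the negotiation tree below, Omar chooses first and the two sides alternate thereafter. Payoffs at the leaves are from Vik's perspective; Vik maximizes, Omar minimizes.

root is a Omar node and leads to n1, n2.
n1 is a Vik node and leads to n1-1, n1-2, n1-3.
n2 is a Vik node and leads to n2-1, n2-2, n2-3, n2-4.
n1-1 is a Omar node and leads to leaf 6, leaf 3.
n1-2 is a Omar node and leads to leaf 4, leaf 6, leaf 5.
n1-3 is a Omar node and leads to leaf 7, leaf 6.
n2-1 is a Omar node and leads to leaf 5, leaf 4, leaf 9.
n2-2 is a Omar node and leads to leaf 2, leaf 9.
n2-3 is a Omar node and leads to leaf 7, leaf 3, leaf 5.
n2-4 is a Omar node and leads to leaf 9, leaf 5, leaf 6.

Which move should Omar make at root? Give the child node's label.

n1-1 (Omar): min(6, 3) = 3
n1-2 (Omar): min(4, 6, 5) = 4
n1-3 (Omar): min(7, 6) = 6
n1 (Vik): max(3, 4, 6) = 6
n2-1 (Omar): min(5, 4, 9) = 4
n2-2 (Omar): min(2, 9) = 2
n2-3 (Omar): min(7, 3, 5) = 3
n2-4 (Omar): min(9, 5, 6) = 5
n2 (Vik): max(4, 2, 3, 5) = 5
root (Omar): min(6, 5) = 5
Omar at root wants the lowest of {n1=6, n2=5}, so chooses n2.

n2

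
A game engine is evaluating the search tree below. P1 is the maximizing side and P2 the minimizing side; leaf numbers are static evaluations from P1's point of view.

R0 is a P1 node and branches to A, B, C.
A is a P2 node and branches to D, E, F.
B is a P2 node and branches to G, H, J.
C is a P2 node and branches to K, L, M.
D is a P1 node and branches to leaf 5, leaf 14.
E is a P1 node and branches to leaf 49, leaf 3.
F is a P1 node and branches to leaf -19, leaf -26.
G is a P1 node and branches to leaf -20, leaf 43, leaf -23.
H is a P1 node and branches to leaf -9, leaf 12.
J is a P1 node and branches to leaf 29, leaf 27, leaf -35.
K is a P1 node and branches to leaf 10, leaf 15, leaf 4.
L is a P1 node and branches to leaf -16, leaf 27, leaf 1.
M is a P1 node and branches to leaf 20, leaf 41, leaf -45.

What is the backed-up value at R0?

15

D (P1): max(5, 14) = 14
E (P1): max(49, 3) = 49
F (P1): max(-19, -26) = -19
A (P2): min(14, 49, -19) = -19
G (P1): max(-20, 43, -23) = 43
H (P1): max(-9, 12) = 12
J (P1): max(29, 27, -35) = 29
B (P2): min(43, 12, 29) = 12
K (P1): max(10, 15, 4) = 15
L (P1): max(-16, 27, 1) = 27
M (P1): max(20, 41, -45) = 41
C (P2): min(15, 27, 41) = 15
R0 (P1): max(-19, 12, 15) = 15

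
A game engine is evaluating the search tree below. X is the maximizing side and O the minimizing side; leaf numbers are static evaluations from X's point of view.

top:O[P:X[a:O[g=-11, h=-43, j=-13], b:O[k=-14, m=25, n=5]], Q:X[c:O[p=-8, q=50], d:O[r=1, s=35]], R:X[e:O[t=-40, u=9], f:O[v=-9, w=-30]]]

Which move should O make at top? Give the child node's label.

R

a (O): min(-11, -43, -13) = -43
b (O): min(-14, 25, 5) = -14
P (X): max(-43, -14) = -14
c (O): min(-8, 50) = -8
d (O): min(1, 35) = 1
Q (X): max(-8, 1) = 1
e (O): min(-40, 9) = -40
f (O): min(-9, -30) = -30
R (X): max(-40, -30) = -30
top (O): min(-14, 1, -30) = -30
O at top wants the lowest of {P=-14, Q=1, R=-30}, so chooses R.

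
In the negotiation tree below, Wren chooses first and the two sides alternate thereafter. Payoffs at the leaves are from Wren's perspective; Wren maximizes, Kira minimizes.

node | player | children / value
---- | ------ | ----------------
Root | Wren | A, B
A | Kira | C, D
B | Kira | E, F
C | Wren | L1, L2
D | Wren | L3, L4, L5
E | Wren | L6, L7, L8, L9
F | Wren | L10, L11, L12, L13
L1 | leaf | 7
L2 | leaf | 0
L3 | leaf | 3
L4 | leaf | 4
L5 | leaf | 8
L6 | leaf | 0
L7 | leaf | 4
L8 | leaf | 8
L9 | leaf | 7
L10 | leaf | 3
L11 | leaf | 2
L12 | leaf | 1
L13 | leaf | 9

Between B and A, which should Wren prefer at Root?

E (Wren): max(0, 4, 8, 7) = 8
F (Wren): max(3, 2, 1, 9) = 9
B (Kira): min(8, 9) = 8
C (Wren): max(7, 0) = 7
D (Wren): max(3, 4, 8) = 8
A (Kira): min(7, 8) = 7
Wren prefers the higher value; B=8, A=7. B is better since 8 > 7.

B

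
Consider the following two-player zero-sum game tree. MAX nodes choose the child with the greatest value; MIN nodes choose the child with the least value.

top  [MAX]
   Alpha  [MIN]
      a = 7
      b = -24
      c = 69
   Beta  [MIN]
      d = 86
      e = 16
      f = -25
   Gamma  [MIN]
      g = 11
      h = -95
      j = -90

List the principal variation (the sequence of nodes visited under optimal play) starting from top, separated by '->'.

top -> Alpha -> b

Alpha (MIN): min(7, -24, 69) = -24
Beta (MIN): min(86, 16, -25) = -25
Gamma (MIN): min(11, -95, -90) = -95
top (MAX): max(-24, -25, -95) = -24
At top, MAX picks Alpha (highest: -24).
At Alpha, MIN picks b (lowest: -24).
Terminal value -24.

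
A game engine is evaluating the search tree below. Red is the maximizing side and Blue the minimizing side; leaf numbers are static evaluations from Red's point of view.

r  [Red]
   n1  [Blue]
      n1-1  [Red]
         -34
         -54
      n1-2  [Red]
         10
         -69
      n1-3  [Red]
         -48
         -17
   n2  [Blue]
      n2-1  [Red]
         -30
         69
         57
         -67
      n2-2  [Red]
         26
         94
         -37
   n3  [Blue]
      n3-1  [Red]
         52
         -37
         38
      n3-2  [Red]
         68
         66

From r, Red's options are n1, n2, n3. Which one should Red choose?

n2

n1-1 (Red): max(-34, -54) = -34
n1-2 (Red): max(10, -69) = 10
n1-3 (Red): max(-48, -17) = -17
n1 (Blue): min(-34, 10, -17) = -34
n2-1 (Red): max(-30, 69, 57, -67) = 69
n2-2 (Red): max(26, 94, -37) = 94
n2 (Blue): min(69, 94) = 69
n3-1 (Red): max(52, -37, 38) = 52
n3-2 (Red): max(68, 66) = 68
n3 (Blue): min(52, 68) = 52
r (Red): max(-34, 69, 52) = 69
Red at r wants the highest of {n1=-34, n2=69, n3=52}, so chooses n2.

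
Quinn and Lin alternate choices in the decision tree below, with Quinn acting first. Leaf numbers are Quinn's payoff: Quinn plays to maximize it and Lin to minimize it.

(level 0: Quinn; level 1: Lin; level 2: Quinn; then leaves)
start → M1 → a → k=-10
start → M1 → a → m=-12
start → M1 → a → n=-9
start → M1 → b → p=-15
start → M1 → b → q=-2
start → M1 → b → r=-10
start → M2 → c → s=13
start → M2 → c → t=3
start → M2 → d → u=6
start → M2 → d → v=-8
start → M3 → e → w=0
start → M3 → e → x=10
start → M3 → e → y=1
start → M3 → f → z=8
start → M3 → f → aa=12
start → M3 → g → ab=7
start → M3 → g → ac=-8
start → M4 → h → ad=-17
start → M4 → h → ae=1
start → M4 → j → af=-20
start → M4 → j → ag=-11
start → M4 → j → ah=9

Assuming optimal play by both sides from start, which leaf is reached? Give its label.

a (Quinn): max(-10, -12, -9) = -9
b (Quinn): max(-15, -2, -10) = -2
M1 (Lin): min(-9, -2) = -9
c (Quinn): max(13, 3) = 13
d (Quinn): max(6, -8) = 6
M2 (Lin): min(13, 6) = 6
e (Quinn): max(0, 10, 1) = 10
f (Quinn): max(8, 12) = 12
g (Quinn): max(7, -8) = 7
M3 (Lin): min(10, 12, 7) = 7
h (Quinn): max(-17, 1) = 1
j (Quinn): max(-20, -11, 9) = 9
M4 (Lin): min(1, 9) = 1
start (Quinn): max(-9, 6, 7, 1) = 7
At start, Quinn picks M3 (highest: 7).
At M3, Lin picks g (lowest: 7).
At g, Quinn picks ab (highest: 7).
Terminal value 7.

ab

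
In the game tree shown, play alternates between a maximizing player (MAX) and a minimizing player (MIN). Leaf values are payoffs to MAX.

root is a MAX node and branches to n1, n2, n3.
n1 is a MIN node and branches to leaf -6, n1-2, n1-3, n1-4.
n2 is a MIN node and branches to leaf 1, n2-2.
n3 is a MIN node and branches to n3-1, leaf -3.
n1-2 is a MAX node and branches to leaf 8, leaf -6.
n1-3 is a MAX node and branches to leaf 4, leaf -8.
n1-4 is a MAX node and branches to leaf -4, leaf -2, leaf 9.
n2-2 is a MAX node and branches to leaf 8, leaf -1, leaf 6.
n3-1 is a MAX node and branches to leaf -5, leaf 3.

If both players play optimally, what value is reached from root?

n1-2 (MAX): max(8, -6) = 8
n1-3 (MAX): max(4, -8) = 4
n1-4 (MAX): max(-4, -2, 9) = 9
n1 (MIN): min(-6, 8, 4, 9) = -6
n2-2 (MAX): max(8, -1, 6) = 8
n2 (MIN): min(1, 8) = 1
n3-1 (MAX): max(-5, 3) = 3
n3 (MIN): min(3, -3) = -3
root (MAX): max(-6, 1, -3) = 1

1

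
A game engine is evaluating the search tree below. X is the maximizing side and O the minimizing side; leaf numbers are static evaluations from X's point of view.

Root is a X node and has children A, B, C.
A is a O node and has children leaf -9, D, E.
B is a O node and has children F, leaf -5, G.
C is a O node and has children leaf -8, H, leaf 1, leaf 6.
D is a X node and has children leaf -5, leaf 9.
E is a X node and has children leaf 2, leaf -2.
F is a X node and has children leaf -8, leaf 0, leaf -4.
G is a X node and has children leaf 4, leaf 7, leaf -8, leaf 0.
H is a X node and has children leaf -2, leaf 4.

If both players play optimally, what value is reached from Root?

-5

D (X): max(-5, 9) = 9
E (X): max(2, -2) = 2
A (O): min(-9, 9, 2) = -9
F (X): max(-8, 0, -4) = 0
G (X): max(4, 7, -8, 0) = 7
B (O): min(0, -5, 7) = -5
H (X): max(-2, 4) = 4
C (O): min(-8, 4, 1, 6) = -8
Root (X): max(-9, -5, -8) = -5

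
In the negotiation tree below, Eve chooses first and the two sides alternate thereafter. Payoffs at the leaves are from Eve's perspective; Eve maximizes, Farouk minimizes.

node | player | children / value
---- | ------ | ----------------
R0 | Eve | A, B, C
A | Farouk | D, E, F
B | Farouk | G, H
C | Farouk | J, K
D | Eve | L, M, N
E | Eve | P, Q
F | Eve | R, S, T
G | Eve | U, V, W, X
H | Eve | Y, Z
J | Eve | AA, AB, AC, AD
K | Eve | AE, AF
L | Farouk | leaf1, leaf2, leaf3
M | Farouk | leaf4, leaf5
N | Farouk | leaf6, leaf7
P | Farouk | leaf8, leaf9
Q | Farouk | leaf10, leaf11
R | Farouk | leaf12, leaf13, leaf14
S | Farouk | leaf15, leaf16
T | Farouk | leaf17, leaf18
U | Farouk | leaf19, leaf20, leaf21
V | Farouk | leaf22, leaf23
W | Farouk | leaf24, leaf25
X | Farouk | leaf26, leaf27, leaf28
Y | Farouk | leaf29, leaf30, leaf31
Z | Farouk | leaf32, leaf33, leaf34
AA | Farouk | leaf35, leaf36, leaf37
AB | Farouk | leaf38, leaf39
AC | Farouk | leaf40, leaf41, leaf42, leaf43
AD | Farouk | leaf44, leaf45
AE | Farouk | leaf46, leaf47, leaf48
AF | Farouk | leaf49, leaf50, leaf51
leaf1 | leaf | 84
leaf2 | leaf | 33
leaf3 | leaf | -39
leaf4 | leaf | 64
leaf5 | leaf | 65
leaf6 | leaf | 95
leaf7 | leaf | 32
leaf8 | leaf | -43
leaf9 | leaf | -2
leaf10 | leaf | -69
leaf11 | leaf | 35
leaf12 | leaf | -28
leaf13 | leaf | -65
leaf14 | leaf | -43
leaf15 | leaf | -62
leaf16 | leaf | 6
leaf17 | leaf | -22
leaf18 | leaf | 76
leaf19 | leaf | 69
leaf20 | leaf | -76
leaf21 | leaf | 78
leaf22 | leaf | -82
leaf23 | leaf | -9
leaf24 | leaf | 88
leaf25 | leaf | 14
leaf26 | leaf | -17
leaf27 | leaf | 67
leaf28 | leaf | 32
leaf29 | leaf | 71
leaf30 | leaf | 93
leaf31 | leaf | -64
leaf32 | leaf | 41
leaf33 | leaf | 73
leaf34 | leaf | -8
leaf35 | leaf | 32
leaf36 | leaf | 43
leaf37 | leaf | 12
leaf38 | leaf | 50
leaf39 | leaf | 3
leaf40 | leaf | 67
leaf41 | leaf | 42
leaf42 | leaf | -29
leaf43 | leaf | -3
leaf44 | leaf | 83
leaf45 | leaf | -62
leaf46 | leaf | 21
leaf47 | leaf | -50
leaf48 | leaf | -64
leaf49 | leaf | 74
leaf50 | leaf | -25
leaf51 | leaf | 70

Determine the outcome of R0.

-8

L (Farouk): min(84, 33, -39) = -39
M (Farouk): min(64, 65) = 64
N (Farouk): min(95, 32) = 32
D (Eve): max(-39, 64, 32) = 64
P (Farouk): min(-43, -2) = -43
Q (Farouk): min(-69, 35) = -69
E (Eve): max(-43, -69) = -43
R (Farouk): min(-28, -65, -43) = -65
S (Farouk): min(-62, 6) = -62
T (Farouk): min(-22, 76) = -22
F (Eve): max(-65, -62, -22) = -22
A (Farouk): min(64, -43, -22) = -43
U (Farouk): min(69, -76, 78) = -76
V (Farouk): min(-82, -9) = -82
W (Farouk): min(88, 14) = 14
X (Farouk): min(-17, 67, 32) = -17
G (Eve): max(-76, -82, 14, -17) = 14
Y (Farouk): min(71, 93, -64) = -64
Z (Farouk): min(41, 73, -8) = -8
H (Eve): max(-64, -8) = -8
B (Farouk): min(14, -8) = -8
AA (Farouk): min(32, 43, 12) = 12
AB (Farouk): min(50, 3) = 3
AC (Farouk): min(67, 42, -29, -3) = -29
AD (Farouk): min(83, -62) = -62
J (Eve): max(12, 3, -29, -62) = 12
AE (Farouk): min(21, -50, -64) = -64
AF (Farouk): min(74, -25, 70) = -25
K (Eve): max(-64, -25) = -25
C (Farouk): min(12, -25) = -25
R0 (Eve): max(-43, -8, -25) = -8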